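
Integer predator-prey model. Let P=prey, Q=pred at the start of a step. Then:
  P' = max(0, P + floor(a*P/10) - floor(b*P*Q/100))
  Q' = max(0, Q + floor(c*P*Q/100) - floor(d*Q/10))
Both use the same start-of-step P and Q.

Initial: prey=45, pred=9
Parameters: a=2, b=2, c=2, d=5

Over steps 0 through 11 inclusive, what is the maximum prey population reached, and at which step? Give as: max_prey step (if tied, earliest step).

Answer: 46 1

Derivation:
Step 1: prey: 45+9-8=46; pred: 9+8-4=13
Step 2: prey: 46+9-11=44; pred: 13+11-6=18
Step 3: prey: 44+8-15=37; pred: 18+15-9=24
Step 4: prey: 37+7-17=27; pred: 24+17-12=29
Step 5: prey: 27+5-15=17; pred: 29+15-14=30
Step 6: prey: 17+3-10=10; pred: 30+10-15=25
Step 7: prey: 10+2-5=7; pred: 25+5-12=18
Step 8: prey: 7+1-2=6; pred: 18+2-9=11
Step 9: prey: 6+1-1=6; pred: 11+1-5=7
Step 10: prey: 6+1-0=7; pred: 7+0-3=4
Step 11: prey: 7+1-0=8; pred: 4+0-2=2
Max prey = 46 at step 1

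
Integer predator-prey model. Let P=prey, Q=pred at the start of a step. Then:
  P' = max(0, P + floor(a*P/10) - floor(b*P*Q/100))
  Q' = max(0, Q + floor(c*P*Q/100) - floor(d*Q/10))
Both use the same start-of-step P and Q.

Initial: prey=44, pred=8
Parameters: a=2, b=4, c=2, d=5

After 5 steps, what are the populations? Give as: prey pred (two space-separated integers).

Answer: 8 9

Derivation:
Step 1: prey: 44+8-14=38; pred: 8+7-4=11
Step 2: prey: 38+7-16=29; pred: 11+8-5=14
Step 3: prey: 29+5-16=18; pred: 14+8-7=15
Step 4: prey: 18+3-10=11; pred: 15+5-7=13
Step 5: prey: 11+2-5=8; pred: 13+2-6=9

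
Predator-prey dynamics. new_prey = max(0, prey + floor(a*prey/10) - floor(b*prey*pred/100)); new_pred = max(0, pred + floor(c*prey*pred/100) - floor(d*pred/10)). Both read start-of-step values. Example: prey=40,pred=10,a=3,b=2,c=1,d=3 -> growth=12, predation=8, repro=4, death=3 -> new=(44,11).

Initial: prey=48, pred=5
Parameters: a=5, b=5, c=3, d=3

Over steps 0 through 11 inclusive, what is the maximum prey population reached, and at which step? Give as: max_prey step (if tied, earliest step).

Step 1: prey: 48+24-12=60; pred: 5+7-1=11
Step 2: prey: 60+30-33=57; pred: 11+19-3=27
Step 3: prey: 57+28-76=9; pred: 27+46-8=65
Step 4: prey: 9+4-29=0; pred: 65+17-19=63
Step 5: prey: 0+0-0=0; pred: 63+0-18=45
Step 6: prey: 0+0-0=0; pred: 45+0-13=32
Step 7: prey: 0+0-0=0; pred: 32+0-9=23
Step 8: prey: 0+0-0=0; pred: 23+0-6=17
Step 9: prey: 0+0-0=0; pred: 17+0-5=12
Step 10: prey: 0+0-0=0; pred: 12+0-3=9
Step 11: prey: 0+0-0=0; pred: 9+0-2=7
Max prey = 60 at step 1

Answer: 60 1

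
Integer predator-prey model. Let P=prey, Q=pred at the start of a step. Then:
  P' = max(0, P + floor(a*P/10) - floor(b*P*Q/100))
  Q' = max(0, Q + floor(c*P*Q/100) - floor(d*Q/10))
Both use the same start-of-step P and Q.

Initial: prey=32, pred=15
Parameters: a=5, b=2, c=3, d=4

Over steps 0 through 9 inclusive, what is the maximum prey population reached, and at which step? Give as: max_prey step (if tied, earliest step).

Answer: 41 2

Derivation:
Step 1: prey: 32+16-9=39; pred: 15+14-6=23
Step 2: prey: 39+19-17=41; pred: 23+26-9=40
Step 3: prey: 41+20-32=29; pred: 40+49-16=73
Step 4: prey: 29+14-42=1; pred: 73+63-29=107
Step 5: prey: 1+0-2=0; pred: 107+3-42=68
Step 6: prey: 0+0-0=0; pred: 68+0-27=41
Step 7: prey: 0+0-0=0; pred: 41+0-16=25
Step 8: prey: 0+0-0=0; pred: 25+0-10=15
Step 9: prey: 0+0-0=0; pred: 15+0-6=9
Max prey = 41 at step 2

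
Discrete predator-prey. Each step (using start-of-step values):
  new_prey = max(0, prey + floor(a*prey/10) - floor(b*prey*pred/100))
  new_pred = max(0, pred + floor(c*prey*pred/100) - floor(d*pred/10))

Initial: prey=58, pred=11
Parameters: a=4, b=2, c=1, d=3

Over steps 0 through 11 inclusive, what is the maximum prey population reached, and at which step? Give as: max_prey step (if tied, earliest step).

Answer: 78 3

Derivation:
Step 1: prey: 58+23-12=69; pred: 11+6-3=14
Step 2: prey: 69+27-19=77; pred: 14+9-4=19
Step 3: prey: 77+30-29=78; pred: 19+14-5=28
Step 4: prey: 78+31-43=66; pred: 28+21-8=41
Step 5: prey: 66+26-54=38; pred: 41+27-12=56
Step 6: prey: 38+15-42=11; pred: 56+21-16=61
Step 7: prey: 11+4-13=2; pred: 61+6-18=49
Step 8: prey: 2+0-1=1; pred: 49+0-14=35
Step 9: prey: 1+0-0=1; pred: 35+0-10=25
Step 10: prey: 1+0-0=1; pred: 25+0-7=18
Step 11: prey: 1+0-0=1; pred: 18+0-5=13
Max prey = 78 at step 3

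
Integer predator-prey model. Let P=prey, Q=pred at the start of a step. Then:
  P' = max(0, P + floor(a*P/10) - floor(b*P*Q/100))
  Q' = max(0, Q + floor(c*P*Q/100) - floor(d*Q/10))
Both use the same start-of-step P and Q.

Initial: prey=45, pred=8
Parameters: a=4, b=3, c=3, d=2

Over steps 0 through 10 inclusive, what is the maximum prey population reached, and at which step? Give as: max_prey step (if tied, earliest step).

Step 1: prey: 45+18-10=53; pred: 8+10-1=17
Step 2: prey: 53+21-27=47; pred: 17+27-3=41
Step 3: prey: 47+18-57=8; pred: 41+57-8=90
Step 4: prey: 8+3-21=0; pred: 90+21-18=93
Step 5: prey: 0+0-0=0; pred: 93+0-18=75
Step 6: prey: 0+0-0=0; pred: 75+0-15=60
Step 7: prey: 0+0-0=0; pred: 60+0-12=48
Step 8: prey: 0+0-0=0; pred: 48+0-9=39
Step 9: prey: 0+0-0=0; pred: 39+0-7=32
Step 10: prey: 0+0-0=0; pred: 32+0-6=26
Max prey = 53 at step 1

Answer: 53 1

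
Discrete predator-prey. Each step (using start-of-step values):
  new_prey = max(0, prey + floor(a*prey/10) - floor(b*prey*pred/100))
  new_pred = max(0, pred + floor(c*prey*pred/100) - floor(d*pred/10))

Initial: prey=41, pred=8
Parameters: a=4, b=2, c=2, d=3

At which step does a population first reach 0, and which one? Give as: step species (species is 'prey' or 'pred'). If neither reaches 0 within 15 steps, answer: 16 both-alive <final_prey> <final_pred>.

Step 1: prey: 41+16-6=51; pred: 8+6-2=12
Step 2: prey: 51+20-12=59; pred: 12+12-3=21
Step 3: prey: 59+23-24=58; pred: 21+24-6=39
Step 4: prey: 58+23-45=36; pred: 39+45-11=73
Step 5: prey: 36+14-52=0; pred: 73+52-21=104
First extinction: prey at step 5

Answer: 5 prey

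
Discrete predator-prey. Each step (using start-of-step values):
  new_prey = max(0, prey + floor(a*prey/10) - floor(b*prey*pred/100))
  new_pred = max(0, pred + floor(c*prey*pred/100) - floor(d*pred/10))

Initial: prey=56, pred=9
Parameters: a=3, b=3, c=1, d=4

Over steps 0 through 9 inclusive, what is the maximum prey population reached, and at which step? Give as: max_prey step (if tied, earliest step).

Answer: 57 1

Derivation:
Step 1: prey: 56+16-15=57; pred: 9+5-3=11
Step 2: prey: 57+17-18=56; pred: 11+6-4=13
Step 3: prey: 56+16-21=51; pred: 13+7-5=15
Step 4: prey: 51+15-22=44; pred: 15+7-6=16
Step 5: prey: 44+13-21=36; pred: 16+7-6=17
Step 6: prey: 36+10-18=28; pred: 17+6-6=17
Step 7: prey: 28+8-14=22; pred: 17+4-6=15
Step 8: prey: 22+6-9=19; pred: 15+3-6=12
Step 9: prey: 19+5-6=18; pred: 12+2-4=10
Max prey = 57 at step 1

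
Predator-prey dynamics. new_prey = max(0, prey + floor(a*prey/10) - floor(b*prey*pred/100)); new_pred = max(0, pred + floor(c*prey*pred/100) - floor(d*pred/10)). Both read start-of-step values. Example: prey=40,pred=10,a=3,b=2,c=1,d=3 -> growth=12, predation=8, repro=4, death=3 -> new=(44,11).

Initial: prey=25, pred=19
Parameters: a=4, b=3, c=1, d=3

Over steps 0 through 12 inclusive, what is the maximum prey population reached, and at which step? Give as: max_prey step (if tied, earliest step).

Answer: 56 12

Derivation:
Step 1: prey: 25+10-14=21; pred: 19+4-5=18
Step 2: prey: 21+8-11=18; pred: 18+3-5=16
Step 3: prey: 18+7-8=17; pred: 16+2-4=14
Step 4: prey: 17+6-7=16; pred: 14+2-4=12
Step 5: prey: 16+6-5=17; pred: 12+1-3=10
Step 6: prey: 17+6-5=18; pred: 10+1-3=8
Step 7: prey: 18+7-4=21; pred: 8+1-2=7
Step 8: prey: 21+8-4=25; pred: 7+1-2=6
Step 9: prey: 25+10-4=31; pred: 6+1-1=6
Step 10: prey: 31+12-5=38; pred: 6+1-1=6
Step 11: prey: 38+15-6=47; pred: 6+2-1=7
Step 12: prey: 47+18-9=56; pred: 7+3-2=8
Max prey = 56 at step 12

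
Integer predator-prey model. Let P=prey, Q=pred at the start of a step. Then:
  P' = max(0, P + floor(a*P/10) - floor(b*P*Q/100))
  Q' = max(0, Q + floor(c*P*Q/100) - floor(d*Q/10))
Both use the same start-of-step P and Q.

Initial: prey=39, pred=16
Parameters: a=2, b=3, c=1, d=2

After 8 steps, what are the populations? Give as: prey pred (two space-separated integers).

Step 1: prey: 39+7-18=28; pred: 16+6-3=19
Step 2: prey: 28+5-15=18; pred: 19+5-3=21
Step 3: prey: 18+3-11=10; pred: 21+3-4=20
Step 4: prey: 10+2-6=6; pred: 20+2-4=18
Step 5: prey: 6+1-3=4; pred: 18+1-3=16
Step 6: prey: 4+0-1=3; pred: 16+0-3=13
Step 7: prey: 3+0-1=2; pred: 13+0-2=11
Step 8: prey: 2+0-0=2; pred: 11+0-2=9

Answer: 2 9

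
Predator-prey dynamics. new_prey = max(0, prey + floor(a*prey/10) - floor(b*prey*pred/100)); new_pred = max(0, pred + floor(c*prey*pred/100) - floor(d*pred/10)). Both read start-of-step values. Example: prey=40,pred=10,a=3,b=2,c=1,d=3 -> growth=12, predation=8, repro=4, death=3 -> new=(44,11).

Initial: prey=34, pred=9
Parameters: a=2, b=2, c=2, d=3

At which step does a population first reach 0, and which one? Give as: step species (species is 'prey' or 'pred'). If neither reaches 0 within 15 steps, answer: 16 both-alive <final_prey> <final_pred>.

Answer: 16 both-alive 2 3

Derivation:
Step 1: prey: 34+6-6=34; pred: 9+6-2=13
Step 2: prey: 34+6-8=32; pred: 13+8-3=18
Step 3: prey: 32+6-11=27; pred: 18+11-5=24
Step 4: prey: 27+5-12=20; pred: 24+12-7=29
Step 5: prey: 20+4-11=13; pred: 29+11-8=32
Step 6: prey: 13+2-8=7; pred: 32+8-9=31
Step 7: prey: 7+1-4=4; pred: 31+4-9=26
Step 8: prey: 4+0-2=2; pred: 26+2-7=21
Step 9: prey: 2+0-0=2; pred: 21+0-6=15
Step 10: prey: 2+0-0=2; pred: 15+0-4=11
Step 11: prey: 2+0-0=2; pred: 11+0-3=8
Step 12: prey: 2+0-0=2; pred: 8+0-2=6
Step 13: prey: 2+0-0=2; pred: 6+0-1=5
Step 14: prey: 2+0-0=2; pred: 5+0-1=4
Step 15: prey: 2+0-0=2; pred: 4+0-1=3
No extinction within 15 steps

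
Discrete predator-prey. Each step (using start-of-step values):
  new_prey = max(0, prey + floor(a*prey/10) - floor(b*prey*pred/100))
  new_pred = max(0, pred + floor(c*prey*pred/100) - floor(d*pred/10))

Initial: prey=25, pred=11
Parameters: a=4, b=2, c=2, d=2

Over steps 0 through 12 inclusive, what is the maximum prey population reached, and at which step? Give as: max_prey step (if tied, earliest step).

Step 1: prey: 25+10-5=30; pred: 11+5-2=14
Step 2: prey: 30+12-8=34; pred: 14+8-2=20
Step 3: prey: 34+13-13=34; pred: 20+13-4=29
Step 4: prey: 34+13-19=28; pred: 29+19-5=43
Step 5: prey: 28+11-24=15; pred: 43+24-8=59
Step 6: prey: 15+6-17=4; pred: 59+17-11=65
Step 7: prey: 4+1-5=0; pred: 65+5-13=57
Step 8: prey: 0+0-0=0; pred: 57+0-11=46
Step 9: prey: 0+0-0=0; pred: 46+0-9=37
Step 10: prey: 0+0-0=0; pred: 37+0-7=30
Step 11: prey: 0+0-0=0; pred: 30+0-6=24
Step 12: prey: 0+0-0=0; pred: 24+0-4=20
Max prey = 34 at step 2

Answer: 34 2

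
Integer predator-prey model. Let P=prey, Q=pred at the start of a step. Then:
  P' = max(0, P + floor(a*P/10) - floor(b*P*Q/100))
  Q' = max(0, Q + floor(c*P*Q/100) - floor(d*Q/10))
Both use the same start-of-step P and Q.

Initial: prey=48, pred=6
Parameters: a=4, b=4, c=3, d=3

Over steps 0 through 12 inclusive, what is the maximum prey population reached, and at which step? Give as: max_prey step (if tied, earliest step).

Step 1: prey: 48+19-11=56; pred: 6+8-1=13
Step 2: prey: 56+22-29=49; pred: 13+21-3=31
Step 3: prey: 49+19-60=8; pred: 31+45-9=67
Step 4: prey: 8+3-21=0; pred: 67+16-20=63
Step 5: prey: 0+0-0=0; pred: 63+0-18=45
Step 6: prey: 0+0-0=0; pred: 45+0-13=32
Step 7: prey: 0+0-0=0; pred: 32+0-9=23
Step 8: prey: 0+0-0=0; pred: 23+0-6=17
Step 9: prey: 0+0-0=0; pred: 17+0-5=12
Step 10: prey: 0+0-0=0; pred: 12+0-3=9
Step 11: prey: 0+0-0=0; pred: 9+0-2=7
Step 12: prey: 0+0-0=0; pred: 7+0-2=5
Max prey = 56 at step 1

Answer: 56 1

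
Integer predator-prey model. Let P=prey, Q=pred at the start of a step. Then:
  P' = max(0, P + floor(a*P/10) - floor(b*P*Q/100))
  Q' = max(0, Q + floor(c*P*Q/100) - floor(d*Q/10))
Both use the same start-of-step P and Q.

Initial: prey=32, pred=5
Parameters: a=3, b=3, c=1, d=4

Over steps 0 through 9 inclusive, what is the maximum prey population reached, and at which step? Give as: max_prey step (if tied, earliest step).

Step 1: prey: 32+9-4=37; pred: 5+1-2=4
Step 2: prey: 37+11-4=44; pred: 4+1-1=4
Step 3: prey: 44+13-5=52; pred: 4+1-1=4
Step 4: prey: 52+15-6=61; pred: 4+2-1=5
Step 5: prey: 61+18-9=70; pred: 5+3-2=6
Step 6: prey: 70+21-12=79; pred: 6+4-2=8
Step 7: prey: 79+23-18=84; pred: 8+6-3=11
Step 8: prey: 84+25-27=82; pred: 11+9-4=16
Step 9: prey: 82+24-39=67; pred: 16+13-6=23
Max prey = 84 at step 7

Answer: 84 7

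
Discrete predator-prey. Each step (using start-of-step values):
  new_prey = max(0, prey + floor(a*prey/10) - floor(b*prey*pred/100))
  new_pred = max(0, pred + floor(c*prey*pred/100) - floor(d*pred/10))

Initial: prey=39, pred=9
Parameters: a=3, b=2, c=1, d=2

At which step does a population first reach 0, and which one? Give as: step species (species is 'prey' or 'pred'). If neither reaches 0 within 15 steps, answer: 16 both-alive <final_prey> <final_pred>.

Step 1: prey: 39+11-7=43; pred: 9+3-1=11
Step 2: prey: 43+12-9=46; pred: 11+4-2=13
Step 3: prey: 46+13-11=48; pred: 13+5-2=16
Step 4: prey: 48+14-15=47; pred: 16+7-3=20
Step 5: prey: 47+14-18=43; pred: 20+9-4=25
Step 6: prey: 43+12-21=34; pred: 25+10-5=30
Step 7: prey: 34+10-20=24; pred: 30+10-6=34
Step 8: prey: 24+7-16=15; pred: 34+8-6=36
Step 9: prey: 15+4-10=9; pred: 36+5-7=34
Step 10: prey: 9+2-6=5; pred: 34+3-6=31
Step 11: prey: 5+1-3=3; pred: 31+1-6=26
Step 12: prey: 3+0-1=2; pred: 26+0-5=21
Step 13: prey: 2+0-0=2; pred: 21+0-4=17
Step 14: prey: 2+0-0=2; pred: 17+0-3=14
Step 15: prey: 2+0-0=2; pred: 14+0-2=12
No extinction within 15 steps

Answer: 16 both-alive 2 12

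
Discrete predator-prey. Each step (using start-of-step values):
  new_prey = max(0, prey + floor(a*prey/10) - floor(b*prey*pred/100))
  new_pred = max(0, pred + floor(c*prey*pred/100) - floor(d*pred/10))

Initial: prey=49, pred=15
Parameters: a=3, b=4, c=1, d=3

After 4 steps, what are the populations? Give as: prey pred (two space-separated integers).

Answer: 7 13

Derivation:
Step 1: prey: 49+14-29=34; pred: 15+7-4=18
Step 2: prey: 34+10-24=20; pred: 18+6-5=19
Step 3: prey: 20+6-15=11; pred: 19+3-5=17
Step 4: prey: 11+3-7=7; pred: 17+1-5=13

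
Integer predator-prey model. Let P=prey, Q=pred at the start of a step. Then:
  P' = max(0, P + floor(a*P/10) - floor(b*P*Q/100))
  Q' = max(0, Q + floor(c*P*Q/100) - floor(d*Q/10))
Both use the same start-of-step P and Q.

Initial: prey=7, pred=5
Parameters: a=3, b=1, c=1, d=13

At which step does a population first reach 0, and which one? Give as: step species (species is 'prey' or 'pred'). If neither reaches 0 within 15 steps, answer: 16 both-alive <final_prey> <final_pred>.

Answer: 1 pred

Derivation:
Step 1: prey: 7+2-0=9; pred: 5+0-6=0
First extinction: pred at step 1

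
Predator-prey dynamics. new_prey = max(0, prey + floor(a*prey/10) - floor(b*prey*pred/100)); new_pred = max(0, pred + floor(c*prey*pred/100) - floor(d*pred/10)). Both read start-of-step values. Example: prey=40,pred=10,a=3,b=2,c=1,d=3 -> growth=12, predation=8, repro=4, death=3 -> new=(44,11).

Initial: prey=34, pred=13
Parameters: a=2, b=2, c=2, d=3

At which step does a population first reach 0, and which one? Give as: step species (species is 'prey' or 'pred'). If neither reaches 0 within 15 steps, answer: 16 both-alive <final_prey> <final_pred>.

Step 1: prey: 34+6-8=32; pred: 13+8-3=18
Step 2: prey: 32+6-11=27; pred: 18+11-5=24
Step 3: prey: 27+5-12=20; pred: 24+12-7=29
Step 4: prey: 20+4-11=13; pred: 29+11-8=32
Step 5: prey: 13+2-8=7; pred: 32+8-9=31
Step 6: prey: 7+1-4=4; pred: 31+4-9=26
Step 7: prey: 4+0-2=2; pred: 26+2-7=21
Step 8: prey: 2+0-0=2; pred: 21+0-6=15
Step 9: prey: 2+0-0=2; pred: 15+0-4=11
Step 10: prey: 2+0-0=2; pred: 11+0-3=8
Step 11: prey: 2+0-0=2; pred: 8+0-2=6
Step 12: prey: 2+0-0=2; pred: 6+0-1=5
Step 13: prey: 2+0-0=2; pred: 5+0-1=4
Step 14: prey: 2+0-0=2; pred: 4+0-1=3
Step 15: prey: 2+0-0=2; pred: 3+0-0=3
No extinction within 15 steps

Answer: 16 both-alive 2 3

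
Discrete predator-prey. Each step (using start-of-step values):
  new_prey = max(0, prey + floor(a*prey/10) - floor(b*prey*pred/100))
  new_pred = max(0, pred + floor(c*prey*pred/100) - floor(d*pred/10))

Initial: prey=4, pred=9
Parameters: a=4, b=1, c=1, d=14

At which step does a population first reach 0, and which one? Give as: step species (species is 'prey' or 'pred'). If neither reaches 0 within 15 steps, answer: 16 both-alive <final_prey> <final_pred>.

Step 1: prey: 4+1-0=5; pred: 9+0-12=0
First extinction: pred at step 1

Answer: 1 pred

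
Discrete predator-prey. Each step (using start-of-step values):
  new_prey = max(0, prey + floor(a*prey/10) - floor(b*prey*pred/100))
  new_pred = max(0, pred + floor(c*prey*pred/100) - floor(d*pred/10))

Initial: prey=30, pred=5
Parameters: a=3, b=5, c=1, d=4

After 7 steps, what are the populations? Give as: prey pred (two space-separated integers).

Answer: 55 5

Derivation:
Step 1: prey: 30+9-7=32; pred: 5+1-2=4
Step 2: prey: 32+9-6=35; pred: 4+1-1=4
Step 3: prey: 35+10-7=38; pred: 4+1-1=4
Step 4: prey: 38+11-7=42; pred: 4+1-1=4
Step 5: prey: 42+12-8=46; pred: 4+1-1=4
Step 6: prey: 46+13-9=50; pred: 4+1-1=4
Step 7: prey: 50+15-10=55; pred: 4+2-1=5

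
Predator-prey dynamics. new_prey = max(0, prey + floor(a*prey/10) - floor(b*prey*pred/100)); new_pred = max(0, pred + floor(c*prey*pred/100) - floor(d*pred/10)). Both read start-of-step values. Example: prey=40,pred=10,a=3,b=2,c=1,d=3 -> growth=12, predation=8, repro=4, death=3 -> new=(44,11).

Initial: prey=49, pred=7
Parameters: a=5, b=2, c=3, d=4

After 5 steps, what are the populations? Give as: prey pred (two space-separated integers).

Step 1: prey: 49+24-6=67; pred: 7+10-2=15
Step 2: prey: 67+33-20=80; pred: 15+30-6=39
Step 3: prey: 80+40-62=58; pred: 39+93-15=117
Step 4: prey: 58+29-135=0; pred: 117+203-46=274
Step 5: prey: 0+0-0=0; pred: 274+0-109=165

Answer: 0 165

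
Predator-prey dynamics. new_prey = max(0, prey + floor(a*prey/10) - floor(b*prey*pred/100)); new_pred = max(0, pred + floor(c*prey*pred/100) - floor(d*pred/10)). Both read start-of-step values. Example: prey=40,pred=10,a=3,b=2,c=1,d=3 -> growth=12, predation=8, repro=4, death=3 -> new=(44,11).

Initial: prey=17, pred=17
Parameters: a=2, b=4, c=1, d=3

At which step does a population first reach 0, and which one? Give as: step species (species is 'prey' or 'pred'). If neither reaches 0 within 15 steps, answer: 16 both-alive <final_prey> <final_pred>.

Step 1: prey: 17+3-11=9; pred: 17+2-5=14
Step 2: prey: 9+1-5=5; pred: 14+1-4=11
Step 3: prey: 5+1-2=4; pred: 11+0-3=8
Step 4: prey: 4+0-1=3; pred: 8+0-2=6
Step 5: prey: 3+0-0=3; pred: 6+0-1=5
Step 6: prey: 3+0-0=3; pred: 5+0-1=4
Step 7: prey: 3+0-0=3; pred: 4+0-1=3
Step 8: prey: 3+0-0=3; pred: 3+0-0=3
Steps 9-15: state stable at prey=3, pred=3 (no change)
No extinction within 15 steps

Answer: 16 both-alive 3 3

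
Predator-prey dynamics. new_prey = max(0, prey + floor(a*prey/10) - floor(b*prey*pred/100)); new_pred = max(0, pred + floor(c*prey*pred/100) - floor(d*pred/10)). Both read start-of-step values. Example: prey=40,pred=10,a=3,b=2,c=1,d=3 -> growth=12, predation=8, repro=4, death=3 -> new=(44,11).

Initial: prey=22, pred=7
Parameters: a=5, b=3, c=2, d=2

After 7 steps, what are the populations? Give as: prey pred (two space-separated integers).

Answer: 0 49

Derivation:
Step 1: prey: 22+11-4=29; pred: 7+3-1=9
Step 2: prey: 29+14-7=36; pred: 9+5-1=13
Step 3: prey: 36+18-14=40; pred: 13+9-2=20
Step 4: prey: 40+20-24=36; pred: 20+16-4=32
Step 5: prey: 36+18-34=20; pred: 32+23-6=49
Step 6: prey: 20+10-29=1; pred: 49+19-9=59
Step 7: prey: 1+0-1=0; pred: 59+1-11=49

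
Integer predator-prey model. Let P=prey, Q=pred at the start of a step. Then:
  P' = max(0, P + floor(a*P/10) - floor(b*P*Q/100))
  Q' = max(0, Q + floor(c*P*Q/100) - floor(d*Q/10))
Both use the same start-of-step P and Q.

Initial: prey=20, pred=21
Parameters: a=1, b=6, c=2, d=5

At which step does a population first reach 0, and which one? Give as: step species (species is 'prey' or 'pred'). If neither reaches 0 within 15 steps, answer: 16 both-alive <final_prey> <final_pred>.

Step 1: prey: 20+2-25=0; pred: 21+8-10=19
First extinction: prey at step 1

Answer: 1 prey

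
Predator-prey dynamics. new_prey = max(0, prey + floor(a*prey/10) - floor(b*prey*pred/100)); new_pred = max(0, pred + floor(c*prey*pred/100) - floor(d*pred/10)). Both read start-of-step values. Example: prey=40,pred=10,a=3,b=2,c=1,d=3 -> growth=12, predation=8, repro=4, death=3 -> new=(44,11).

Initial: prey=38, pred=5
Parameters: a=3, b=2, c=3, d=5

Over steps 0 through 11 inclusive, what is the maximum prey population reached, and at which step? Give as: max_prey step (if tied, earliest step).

Answer: 52 2

Derivation:
Step 1: prey: 38+11-3=46; pred: 5+5-2=8
Step 2: prey: 46+13-7=52; pred: 8+11-4=15
Step 3: prey: 52+15-15=52; pred: 15+23-7=31
Step 4: prey: 52+15-32=35; pred: 31+48-15=64
Step 5: prey: 35+10-44=1; pred: 64+67-32=99
Step 6: prey: 1+0-1=0; pred: 99+2-49=52
Step 7: prey: 0+0-0=0; pred: 52+0-26=26
Step 8: prey: 0+0-0=0; pred: 26+0-13=13
Step 9: prey: 0+0-0=0; pred: 13+0-6=7
Step 10: prey: 0+0-0=0; pred: 7+0-3=4
Step 11: prey: 0+0-0=0; pred: 4+0-2=2
Max prey = 52 at step 2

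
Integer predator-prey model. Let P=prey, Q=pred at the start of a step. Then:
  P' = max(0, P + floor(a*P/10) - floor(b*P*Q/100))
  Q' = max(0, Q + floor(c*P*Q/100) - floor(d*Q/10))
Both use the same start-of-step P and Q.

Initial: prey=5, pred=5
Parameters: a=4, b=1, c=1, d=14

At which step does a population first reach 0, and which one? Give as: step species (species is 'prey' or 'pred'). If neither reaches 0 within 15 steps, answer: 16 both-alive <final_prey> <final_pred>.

Step 1: prey: 5+2-0=7; pred: 5+0-7=0
First extinction: pred at step 1

Answer: 1 pred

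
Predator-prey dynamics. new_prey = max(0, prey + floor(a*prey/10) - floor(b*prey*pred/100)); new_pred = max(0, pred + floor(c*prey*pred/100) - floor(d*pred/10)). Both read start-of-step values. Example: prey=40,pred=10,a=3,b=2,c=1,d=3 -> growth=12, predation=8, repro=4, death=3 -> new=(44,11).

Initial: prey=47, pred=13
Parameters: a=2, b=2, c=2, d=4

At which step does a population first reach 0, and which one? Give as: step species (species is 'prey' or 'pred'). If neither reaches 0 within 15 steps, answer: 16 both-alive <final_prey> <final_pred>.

Answer: 16 both-alive 2 2

Derivation:
Step 1: prey: 47+9-12=44; pred: 13+12-5=20
Step 2: prey: 44+8-17=35; pred: 20+17-8=29
Step 3: prey: 35+7-20=22; pred: 29+20-11=38
Step 4: prey: 22+4-16=10; pred: 38+16-15=39
Step 5: prey: 10+2-7=5; pred: 39+7-15=31
Step 6: prey: 5+1-3=3; pred: 31+3-12=22
Step 7: prey: 3+0-1=2; pred: 22+1-8=15
Step 8: prey: 2+0-0=2; pred: 15+0-6=9
Step 9: prey: 2+0-0=2; pred: 9+0-3=6
Step 10: prey: 2+0-0=2; pred: 6+0-2=4
Step 11: prey: 2+0-0=2; pred: 4+0-1=3
Step 12: prey: 2+0-0=2; pred: 3+0-1=2
Step 13: prey: 2+0-0=2; pred: 2+0-0=2
Steps 14-15: state stable at prey=2, pred=2 (no change)
No extinction within 15 steps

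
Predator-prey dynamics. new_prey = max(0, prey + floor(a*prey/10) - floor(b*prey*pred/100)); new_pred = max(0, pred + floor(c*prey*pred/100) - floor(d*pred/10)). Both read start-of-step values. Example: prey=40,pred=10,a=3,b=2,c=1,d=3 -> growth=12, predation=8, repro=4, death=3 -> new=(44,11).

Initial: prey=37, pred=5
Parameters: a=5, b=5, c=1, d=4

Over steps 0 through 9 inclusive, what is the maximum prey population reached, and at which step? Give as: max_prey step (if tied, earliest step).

Step 1: prey: 37+18-9=46; pred: 5+1-2=4
Step 2: prey: 46+23-9=60; pred: 4+1-1=4
Step 3: prey: 60+30-12=78; pred: 4+2-1=5
Step 4: prey: 78+39-19=98; pred: 5+3-2=6
Step 5: prey: 98+49-29=118; pred: 6+5-2=9
Step 6: prey: 118+59-53=124; pred: 9+10-3=16
Step 7: prey: 124+62-99=87; pred: 16+19-6=29
Step 8: prey: 87+43-126=4; pred: 29+25-11=43
Step 9: prey: 4+2-8=0; pred: 43+1-17=27
Max prey = 124 at step 6

Answer: 124 6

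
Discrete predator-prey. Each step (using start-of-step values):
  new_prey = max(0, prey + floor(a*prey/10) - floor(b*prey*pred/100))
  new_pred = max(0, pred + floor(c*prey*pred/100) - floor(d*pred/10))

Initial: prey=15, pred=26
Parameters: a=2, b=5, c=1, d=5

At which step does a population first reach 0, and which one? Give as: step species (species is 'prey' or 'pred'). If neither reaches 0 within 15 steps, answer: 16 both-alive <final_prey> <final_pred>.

Answer: 1 prey

Derivation:
Step 1: prey: 15+3-19=0; pred: 26+3-13=16
First extinction: prey at step 1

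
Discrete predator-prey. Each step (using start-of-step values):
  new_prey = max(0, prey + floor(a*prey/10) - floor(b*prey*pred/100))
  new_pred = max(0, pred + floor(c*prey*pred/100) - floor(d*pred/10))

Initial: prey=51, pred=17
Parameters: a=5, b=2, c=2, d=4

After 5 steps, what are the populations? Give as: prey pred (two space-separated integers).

Answer: 0 58

Derivation:
Step 1: prey: 51+25-17=59; pred: 17+17-6=28
Step 2: prey: 59+29-33=55; pred: 28+33-11=50
Step 3: prey: 55+27-55=27; pred: 50+55-20=85
Step 4: prey: 27+13-45=0; pred: 85+45-34=96
Step 5: prey: 0+0-0=0; pred: 96+0-38=58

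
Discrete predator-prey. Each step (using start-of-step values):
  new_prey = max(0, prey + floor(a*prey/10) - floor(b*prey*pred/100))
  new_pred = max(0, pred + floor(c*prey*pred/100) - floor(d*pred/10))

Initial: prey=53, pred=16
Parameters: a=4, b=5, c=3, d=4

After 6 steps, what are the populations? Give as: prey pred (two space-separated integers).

Step 1: prey: 53+21-42=32; pred: 16+25-6=35
Step 2: prey: 32+12-56=0; pred: 35+33-14=54
Step 3: prey: 0+0-0=0; pred: 54+0-21=33
Step 4: prey: 0+0-0=0; pred: 33+0-13=20
Step 5: prey: 0+0-0=0; pred: 20+0-8=12
Step 6: prey: 0+0-0=0; pred: 12+0-4=8

Answer: 0 8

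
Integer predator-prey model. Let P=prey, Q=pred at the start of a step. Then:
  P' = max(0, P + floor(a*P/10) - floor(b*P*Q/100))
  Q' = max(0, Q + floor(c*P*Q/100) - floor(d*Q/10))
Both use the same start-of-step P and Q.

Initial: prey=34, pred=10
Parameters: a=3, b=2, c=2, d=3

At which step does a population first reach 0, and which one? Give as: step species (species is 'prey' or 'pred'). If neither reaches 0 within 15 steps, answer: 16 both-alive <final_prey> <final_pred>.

Answer: 7 prey

Derivation:
Step 1: prey: 34+10-6=38; pred: 10+6-3=13
Step 2: prey: 38+11-9=40; pred: 13+9-3=19
Step 3: prey: 40+12-15=37; pred: 19+15-5=29
Step 4: prey: 37+11-21=27; pred: 29+21-8=42
Step 5: prey: 27+8-22=13; pred: 42+22-12=52
Step 6: prey: 13+3-13=3; pred: 52+13-15=50
Step 7: prey: 3+0-3=0; pred: 50+3-15=38
First extinction: prey at step 7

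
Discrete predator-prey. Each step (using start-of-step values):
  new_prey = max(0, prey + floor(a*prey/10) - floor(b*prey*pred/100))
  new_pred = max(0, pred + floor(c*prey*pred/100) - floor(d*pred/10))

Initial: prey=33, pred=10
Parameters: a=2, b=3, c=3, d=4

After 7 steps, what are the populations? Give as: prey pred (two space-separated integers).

Step 1: prey: 33+6-9=30; pred: 10+9-4=15
Step 2: prey: 30+6-13=23; pred: 15+13-6=22
Step 3: prey: 23+4-15=12; pred: 22+15-8=29
Step 4: prey: 12+2-10=4; pred: 29+10-11=28
Step 5: prey: 4+0-3=1; pred: 28+3-11=20
Step 6: prey: 1+0-0=1; pred: 20+0-8=12
Step 7: prey: 1+0-0=1; pred: 12+0-4=8

Answer: 1 8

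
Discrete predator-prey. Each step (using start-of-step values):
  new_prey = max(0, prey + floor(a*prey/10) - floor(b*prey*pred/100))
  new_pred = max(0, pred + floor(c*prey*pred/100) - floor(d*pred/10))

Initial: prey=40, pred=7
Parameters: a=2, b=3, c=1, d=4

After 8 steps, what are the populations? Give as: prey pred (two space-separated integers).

Answer: 40 7

Derivation:
Step 1: prey: 40+8-8=40; pred: 7+2-2=7
Step 2: prey: 40+8-8=40; pred: 7+2-2=7
Step 3: prey: 40+8-8=40; pred: 7+2-2=7
Step 4: prey: 40+8-8=40; pred: 7+2-2=7
Step 5: prey: 40+8-8=40; pred: 7+2-2=7
Step 6: prey: 40+8-8=40; pred: 7+2-2=7
Step 7: prey: 40+8-8=40; pred: 7+2-2=7
Step 8: prey: 40+8-8=40; pred: 7+2-2=7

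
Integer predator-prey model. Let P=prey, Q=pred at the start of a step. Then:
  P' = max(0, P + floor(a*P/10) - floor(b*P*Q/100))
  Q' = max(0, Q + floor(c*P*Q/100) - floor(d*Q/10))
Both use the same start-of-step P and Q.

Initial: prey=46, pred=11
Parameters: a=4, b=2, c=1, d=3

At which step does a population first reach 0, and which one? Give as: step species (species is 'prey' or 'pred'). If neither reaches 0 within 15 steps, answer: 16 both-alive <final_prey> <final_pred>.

Step 1: prey: 46+18-10=54; pred: 11+5-3=13
Step 2: prey: 54+21-14=61; pred: 13+7-3=17
Step 3: prey: 61+24-20=65; pred: 17+10-5=22
Step 4: prey: 65+26-28=63; pred: 22+14-6=30
Step 5: prey: 63+25-37=51; pred: 30+18-9=39
Step 6: prey: 51+20-39=32; pred: 39+19-11=47
Step 7: prey: 32+12-30=14; pred: 47+15-14=48
Step 8: prey: 14+5-13=6; pred: 48+6-14=40
Step 9: prey: 6+2-4=4; pred: 40+2-12=30
Step 10: prey: 4+1-2=3; pred: 30+1-9=22
Step 11: prey: 3+1-1=3; pred: 22+0-6=16
Step 12: prey: 3+1-0=4; pred: 16+0-4=12
Step 13: prey: 4+1-0=5; pred: 12+0-3=9
Step 14: prey: 5+2-0=7; pred: 9+0-2=7
Step 15: prey: 7+2-0=9; pred: 7+0-2=5
No extinction within 15 steps

Answer: 16 both-alive 9 5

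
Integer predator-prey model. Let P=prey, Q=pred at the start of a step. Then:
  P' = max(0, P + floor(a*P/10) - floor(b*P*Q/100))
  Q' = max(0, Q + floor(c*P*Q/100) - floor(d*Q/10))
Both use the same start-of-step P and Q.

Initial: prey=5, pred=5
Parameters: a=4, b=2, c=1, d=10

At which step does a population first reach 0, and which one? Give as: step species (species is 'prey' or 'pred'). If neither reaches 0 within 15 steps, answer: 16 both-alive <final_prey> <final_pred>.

Answer: 1 pred

Derivation:
Step 1: prey: 5+2-0=7; pred: 5+0-5=0
First extinction: pred at step 1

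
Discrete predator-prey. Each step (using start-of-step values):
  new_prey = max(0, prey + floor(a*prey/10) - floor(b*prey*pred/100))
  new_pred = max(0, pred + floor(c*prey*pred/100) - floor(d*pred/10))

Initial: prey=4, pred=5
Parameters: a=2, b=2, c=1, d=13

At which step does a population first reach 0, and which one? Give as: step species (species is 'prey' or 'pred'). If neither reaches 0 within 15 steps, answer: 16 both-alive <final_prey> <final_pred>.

Answer: 1 pred

Derivation:
Step 1: prey: 4+0-0=4; pred: 5+0-6=0
First extinction: pred at step 1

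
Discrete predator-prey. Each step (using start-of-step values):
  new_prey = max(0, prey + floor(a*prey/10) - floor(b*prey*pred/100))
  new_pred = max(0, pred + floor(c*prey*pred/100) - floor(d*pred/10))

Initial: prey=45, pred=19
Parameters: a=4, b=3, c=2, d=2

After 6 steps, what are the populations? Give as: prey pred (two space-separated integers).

Answer: 0 31

Derivation:
Step 1: prey: 45+18-25=38; pred: 19+17-3=33
Step 2: prey: 38+15-37=16; pred: 33+25-6=52
Step 3: prey: 16+6-24=0; pred: 52+16-10=58
Step 4: prey: 0+0-0=0; pred: 58+0-11=47
Step 5: prey: 0+0-0=0; pred: 47+0-9=38
Step 6: prey: 0+0-0=0; pred: 38+0-7=31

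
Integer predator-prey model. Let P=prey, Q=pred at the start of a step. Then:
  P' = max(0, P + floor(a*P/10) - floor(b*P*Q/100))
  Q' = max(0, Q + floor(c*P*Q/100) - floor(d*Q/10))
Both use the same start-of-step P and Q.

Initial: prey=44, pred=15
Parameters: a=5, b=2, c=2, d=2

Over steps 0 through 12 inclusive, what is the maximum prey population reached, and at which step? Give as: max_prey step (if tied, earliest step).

Answer: 53 1

Derivation:
Step 1: prey: 44+22-13=53; pred: 15+13-3=25
Step 2: prey: 53+26-26=53; pred: 25+26-5=46
Step 3: prey: 53+26-48=31; pred: 46+48-9=85
Step 4: prey: 31+15-52=0; pred: 85+52-17=120
Step 5: prey: 0+0-0=0; pred: 120+0-24=96
Step 6: prey: 0+0-0=0; pred: 96+0-19=77
Step 7: prey: 0+0-0=0; pred: 77+0-15=62
Step 8: prey: 0+0-0=0; pred: 62+0-12=50
Step 9: prey: 0+0-0=0; pred: 50+0-10=40
Step 10: prey: 0+0-0=0; pred: 40+0-8=32
Step 11: prey: 0+0-0=0; pred: 32+0-6=26
Step 12: prey: 0+0-0=0; pred: 26+0-5=21
Max prey = 53 at step 1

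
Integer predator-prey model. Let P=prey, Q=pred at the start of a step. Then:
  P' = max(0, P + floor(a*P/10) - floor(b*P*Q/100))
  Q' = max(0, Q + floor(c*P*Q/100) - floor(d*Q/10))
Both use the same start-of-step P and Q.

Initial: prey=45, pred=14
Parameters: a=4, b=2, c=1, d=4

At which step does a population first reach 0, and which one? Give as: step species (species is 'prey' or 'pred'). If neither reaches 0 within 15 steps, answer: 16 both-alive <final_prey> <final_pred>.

Answer: 16 both-alive 18 5

Derivation:
Step 1: prey: 45+18-12=51; pred: 14+6-5=15
Step 2: prey: 51+20-15=56; pred: 15+7-6=16
Step 3: prey: 56+22-17=61; pred: 16+8-6=18
Step 4: prey: 61+24-21=64; pred: 18+10-7=21
Step 5: prey: 64+25-26=63; pred: 21+13-8=26
Step 6: prey: 63+25-32=56; pred: 26+16-10=32
Step 7: prey: 56+22-35=43; pred: 32+17-12=37
Step 8: prey: 43+17-31=29; pred: 37+15-14=38
Step 9: prey: 29+11-22=18; pred: 38+11-15=34
Step 10: prey: 18+7-12=13; pred: 34+6-13=27
Step 11: prey: 13+5-7=11; pred: 27+3-10=20
Step 12: prey: 11+4-4=11; pred: 20+2-8=14
Step 13: prey: 11+4-3=12; pred: 14+1-5=10
Step 14: prey: 12+4-2=14; pred: 10+1-4=7
Step 15: prey: 14+5-1=18; pred: 7+0-2=5
No extinction within 15 steps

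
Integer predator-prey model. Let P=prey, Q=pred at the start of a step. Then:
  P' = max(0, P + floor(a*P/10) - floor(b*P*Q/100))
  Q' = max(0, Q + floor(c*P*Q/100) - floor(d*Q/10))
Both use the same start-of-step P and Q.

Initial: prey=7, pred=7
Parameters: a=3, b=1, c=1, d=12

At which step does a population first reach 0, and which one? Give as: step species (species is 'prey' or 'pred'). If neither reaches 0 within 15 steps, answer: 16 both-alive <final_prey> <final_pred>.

Step 1: prey: 7+2-0=9; pred: 7+0-8=0
First extinction: pred at step 1

Answer: 1 pred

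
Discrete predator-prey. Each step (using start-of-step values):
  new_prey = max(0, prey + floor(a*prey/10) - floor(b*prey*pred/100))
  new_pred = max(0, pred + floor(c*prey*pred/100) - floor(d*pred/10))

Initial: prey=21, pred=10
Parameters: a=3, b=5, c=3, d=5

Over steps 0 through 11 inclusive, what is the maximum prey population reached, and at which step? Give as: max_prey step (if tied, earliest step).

Answer: 23 11

Derivation:
Step 1: prey: 21+6-10=17; pred: 10+6-5=11
Step 2: prey: 17+5-9=13; pred: 11+5-5=11
Step 3: prey: 13+3-7=9; pred: 11+4-5=10
Step 4: prey: 9+2-4=7; pred: 10+2-5=7
Step 5: prey: 7+2-2=7; pred: 7+1-3=5
Step 6: prey: 7+2-1=8; pred: 5+1-2=4
Step 7: prey: 8+2-1=9; pred: 4+0-2=2
Step 8: prey: 9+2-0=11; pred: 2+0-1=1
Step 9: prey: 11+3-0=14; pred: 1+0-0=1
Step 10: prey: 14+4-0=18; pred: 1+0-0=1
Step 11: prey: 18+5-0=23; pred: 1+0-0=1
Max prey = 23 at step 11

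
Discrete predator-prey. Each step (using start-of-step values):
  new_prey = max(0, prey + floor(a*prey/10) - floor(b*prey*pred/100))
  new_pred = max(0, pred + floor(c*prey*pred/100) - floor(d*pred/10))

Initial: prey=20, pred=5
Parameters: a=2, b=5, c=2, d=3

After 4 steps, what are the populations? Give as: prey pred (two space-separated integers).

Step 1: prey: 20+4-5=19; pred: 5+2-1=6
Step 2: prey: 19+3-5=17; pred: 6+2-1=7
Step 3: prey: 17+3-5=15; pred: 7+2-2=7
Step 4: prey: 15+3-5=13; pred: 7+2-2=7

Answer: 13 7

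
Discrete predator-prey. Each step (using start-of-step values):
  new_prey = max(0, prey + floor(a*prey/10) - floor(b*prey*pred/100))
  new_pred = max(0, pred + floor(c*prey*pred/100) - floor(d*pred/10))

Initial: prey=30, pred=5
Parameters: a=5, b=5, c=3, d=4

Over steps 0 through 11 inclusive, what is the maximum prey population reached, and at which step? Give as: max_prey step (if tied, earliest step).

Answer: 44 2

Derivation:
Step 1: prey: 30+15-7=38; pred: 5+4-2=7
Step 2: prey: 38+19-13=44; pred: 7+7-2=12
Step 3: prey: 44+22-26=40; pred: 12+15-4=23
Step 4: prey: 40+20-46=14; pred: 23+27-9=41
Step 5: prey: 14+7-28=0; pred: 41+17-16=42
Step 6: prey: 0+0-0=0; pred: 42+0-16=26
Step 7: prey: 0+0-0=0; pred: 26+0-10=16
Step 8: prey: 0+0-0=0; pred: 16+0-6=10
Step 9: prey: 0+0-0=0; pred: 10+0-4=6
Step 10: prey: 0+0-0=0; pred: 6+0-2=4
Step 11: prey: 0+0-0=0; pred: 4+0-1=3
Max prey = 44 at step 2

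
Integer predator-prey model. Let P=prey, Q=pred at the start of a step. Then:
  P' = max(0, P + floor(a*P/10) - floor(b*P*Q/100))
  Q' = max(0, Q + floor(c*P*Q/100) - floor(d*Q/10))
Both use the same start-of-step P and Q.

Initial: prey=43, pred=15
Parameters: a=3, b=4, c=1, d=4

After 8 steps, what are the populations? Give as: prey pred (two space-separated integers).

Step 1: prey: 43+12-25=30; pred: 15+6-6=15
Step 2: prey: 30+9-18=21; pred: 15+4-6=13
Step 3: prey: 21+6-10=17; pred: 13+2-5=10
Step 4: prey: 17+5-6=16; pred: 10+1-4=7
Step 5: prey: 16+4-4=16; pred: 7+1-2=6
Step 6: prey: 16+4-3=17; pred: 6+0-2=4
Step 7: prey: 17+5-2=20; pred: 4+0-1=3
Step 8: prey: 20+6-2=24; pred: 3+0-1=2

Answer: 24 2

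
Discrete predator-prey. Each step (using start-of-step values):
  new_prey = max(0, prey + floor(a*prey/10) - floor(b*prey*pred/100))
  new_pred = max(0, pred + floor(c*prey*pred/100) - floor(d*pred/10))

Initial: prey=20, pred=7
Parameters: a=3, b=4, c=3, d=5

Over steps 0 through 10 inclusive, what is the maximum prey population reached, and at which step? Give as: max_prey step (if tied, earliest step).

Step 1: prey: 20+6-5=21; pred: 7+4-3=8
Step 2: prey: 21+6-6=21; pred: 8+5-4=9
Step 3: prey: 21+6-7=20; pred: 9+5-4=10
Step 4: prey: 20+6-8=18; pred: 10+6-5=11
Step 5: prey: 18+5-7=16; pred: 11+5-5=11
Step 6: prey: 16+4-7=13; pred: 11+5-5=11
Step 7: prey: 13+3-5=11; pred: 11+4-5=10
Step 8: prey: 11+3-4=10; pred: 10+3-5=8
Step 9: prey: 10+3-3=10; pred: 8+2-4=6
Step 10: prey: 10+3-2=11; pred: 6+1-3=4
Max prey = 21 at step 1

Answer: 21 1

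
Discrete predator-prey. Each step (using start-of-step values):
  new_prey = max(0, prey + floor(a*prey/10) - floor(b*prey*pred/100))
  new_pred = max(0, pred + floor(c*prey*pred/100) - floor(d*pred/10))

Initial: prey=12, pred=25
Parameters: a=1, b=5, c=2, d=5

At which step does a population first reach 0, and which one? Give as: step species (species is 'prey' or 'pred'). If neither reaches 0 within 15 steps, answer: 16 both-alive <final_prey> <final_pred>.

Answer: 1 prey

Derivation:
Step 1: prey: 12+1-15=0; pred: 25+6-12=19
First extinction: prey at step 1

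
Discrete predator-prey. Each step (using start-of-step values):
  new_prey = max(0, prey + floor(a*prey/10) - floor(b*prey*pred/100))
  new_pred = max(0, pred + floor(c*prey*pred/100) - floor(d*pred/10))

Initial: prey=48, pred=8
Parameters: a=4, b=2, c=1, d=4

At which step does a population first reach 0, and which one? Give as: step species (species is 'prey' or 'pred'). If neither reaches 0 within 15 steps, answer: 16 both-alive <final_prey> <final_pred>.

Answer: 8 prey

Derivation:
Step 1: prey: 48+19-7=60; pred: 8+3-3=8
Step 2: prey: 60+24-9=75; pred: 8+4-3=9
Step 3: prey: 75+30-13=92; pred: 9+6-3=12
Step 4: prey: 92+36-22=106; pred: 12+11-4=19
Step 5: prey: 106+42-40=108; pred: 19+20-7=32
Step 6: prey: 108+43-69=82; pred: 32+34-12=54
Step 7: prey: 82+32-88=26; pred: 54+44-21=77
Step 8: prey: 26+10-40=0; pred: 77+20-30=67
First extinction: prey at step 8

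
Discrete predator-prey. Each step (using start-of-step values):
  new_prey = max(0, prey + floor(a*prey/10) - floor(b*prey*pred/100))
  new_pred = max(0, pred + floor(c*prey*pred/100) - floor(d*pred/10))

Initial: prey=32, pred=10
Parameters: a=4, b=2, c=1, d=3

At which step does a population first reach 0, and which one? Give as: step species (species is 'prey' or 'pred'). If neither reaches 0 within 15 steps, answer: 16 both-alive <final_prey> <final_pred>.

Answer: 16 both-alive 1 10

Derivation:
Step 1: prey: 32+12-6=38; pred: 10+3-3=10
Step 2: prey: 38+15-7=46; pred: 10+3-3=10
Step 3: prey: 46+18-9=55; pred: 10+4-3=11
Step 4: prey: 55+22-12=65; pred: 11+6-3=14
Step 5: prey: 65+26-18=73; pred: 14+9-4=19
Step 6: prey: 73+29-27=75; pred: 19+13-5=27
Step 7: prey: 75+30-40=65; pred: 27+20-8=39
Step 8: prey: 65+26-50=41; pred: 39+25-11=53
Step 9: prey: 41+16-43=14; pred: 53+21-15=59
Step 10: prey: 14+5-16=3; pred: 59+8-17=50
Step 11: prey: 3+1-3=1; pred: 50+1-15=36
Step 12: prey: 1+0-0=1; pred: 36+0-10=26
Step 13: prey: 1+0-0=1; pred: 26+0-7=19
Step 14: prey: 1+0-0=1; pred: 19+0-5=14
Step 15: prey: 1+0-0=1; pred: 14+0-4=10
No extinction within 15 steps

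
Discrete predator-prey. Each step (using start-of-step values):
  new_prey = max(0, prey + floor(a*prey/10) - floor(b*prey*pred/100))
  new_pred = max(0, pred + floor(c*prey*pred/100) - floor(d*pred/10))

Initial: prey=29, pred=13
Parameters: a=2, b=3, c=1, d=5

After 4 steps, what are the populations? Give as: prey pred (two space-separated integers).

Step 1: prey: 29+5-11=23; pred: 13+3-6=10
Step 2: prey: 23+4-6=21; pred: 10+2-5=7
Step 3: prey: 21+4-4=21; pred: 7+1-3=5
Step 4: prey: 21+4-3=22; pred: 5+1-2=4

Answer: 22 4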